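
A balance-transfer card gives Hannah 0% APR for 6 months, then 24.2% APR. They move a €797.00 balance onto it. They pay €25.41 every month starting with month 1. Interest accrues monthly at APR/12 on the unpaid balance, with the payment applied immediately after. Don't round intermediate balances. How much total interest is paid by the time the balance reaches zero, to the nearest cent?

€267.34

Promo months 1–6 at r₀ = 0%/12 = 0; months 7+ at r₁ = 24.2%/12 = 0.0201667.
After month 6 (no interest yet): B = €797.00 − 6·€25.41 = €644.54.
Then at r₁ with €25.41/mo: n₂ = −ln(1 − r₁·B/P)/ln(1+r₁) ≈ 35.89 → 36 more payments.
Total paid = 41·€25.41 + €22.53 = €1,064.34; interest = €1,064.34 − €797.00 = €267.34.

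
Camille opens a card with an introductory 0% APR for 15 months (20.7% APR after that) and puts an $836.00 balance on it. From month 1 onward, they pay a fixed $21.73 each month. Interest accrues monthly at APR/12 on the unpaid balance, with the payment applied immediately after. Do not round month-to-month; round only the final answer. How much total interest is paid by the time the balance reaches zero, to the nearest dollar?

Promo months 1–15 at r₀ = 0%/12 = 0; months 16+ at r₁ = 20.7%/12 = 0.01725.
After month 15 (no interest yet): B = $836.00 − 15·$21.73 = $510.05.
Then at r₁ with $21.73/mo: n₂ = −ln(1 − r₁·B/P)/ln(1+r₁) ≈ 30.35 → 31 more payments.
Total paid = 45·$21.73 + $7.58 = $985.43; interest = $985.43 − $836.00 = $149.43.

$149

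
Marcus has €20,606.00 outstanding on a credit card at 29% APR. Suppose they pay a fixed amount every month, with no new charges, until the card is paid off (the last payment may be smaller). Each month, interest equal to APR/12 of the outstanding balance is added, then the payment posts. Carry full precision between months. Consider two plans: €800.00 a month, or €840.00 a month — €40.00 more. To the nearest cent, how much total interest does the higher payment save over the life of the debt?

€1,026.35

Monthly rate r = 29%/12 = 2.41667% = 0.0241667.
At €800.00/mo: n = ⌈−ln(1 − rB₀/P)/ln(1+r)⌉ = 41 payments (last €636.16); total interest = total paid − €20,606.00 = €12,030.16.
At €840.00/mo: 38 payments (last €529.81); total interest €11,003.81.
Interest saved = €12,030.16 − €11,003.81 = €1,026.35.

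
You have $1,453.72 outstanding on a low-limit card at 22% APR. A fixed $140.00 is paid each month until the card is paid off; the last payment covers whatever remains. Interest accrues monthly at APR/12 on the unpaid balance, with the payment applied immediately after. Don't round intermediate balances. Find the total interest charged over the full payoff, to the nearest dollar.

$174

Monthly rate r = 22%/12 = 1.83333% = 0.0183333.
Payoff takes n = ⌈−ln(1 − rB₀/P)/ln(1+r)⌉ = ⌈11.624⌉ = 12 payments; the last is $87.65.
Total paid = 11·$140.00 + $87.65 = $1,627.65.
Total interest = total paid − principal = $1,627.65 − $1,453.72 = $173.93.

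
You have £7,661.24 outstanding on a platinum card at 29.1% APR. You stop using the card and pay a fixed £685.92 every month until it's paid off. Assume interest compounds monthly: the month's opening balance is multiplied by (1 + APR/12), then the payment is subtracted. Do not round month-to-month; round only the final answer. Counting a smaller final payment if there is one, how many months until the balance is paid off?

Monthly rate r = 29.1%/12 = 2.425% = 0.02425.
Recurrence: B ← B·(1+r) − £685.92.
Month 1: interest £185.79; balance after payment £7,161.11.
Month 2: interest £173.66; balance after payment £6,648.84.
Closed form: n = −ln(1 − rB₀/P)/ln(1+r) = −ln(0.72914)/ln(1.02425) ≈ 13.183, so the balance reaches zero during payment 14.

14 months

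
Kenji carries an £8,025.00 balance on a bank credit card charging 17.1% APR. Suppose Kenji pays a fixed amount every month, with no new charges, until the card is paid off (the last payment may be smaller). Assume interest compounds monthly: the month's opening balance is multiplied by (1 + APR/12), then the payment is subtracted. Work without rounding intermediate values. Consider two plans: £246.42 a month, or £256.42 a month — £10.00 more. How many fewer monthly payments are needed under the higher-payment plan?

Monthly rate r = 17.1%/12 = 1.425% = 0.01425.
At £246.42/mo: n = ⌈−ln(1 − rB₀/P)/ln(1+r)⌉ = 45 payments (last £20.65); total interest = total paid − £8,025.00 = £2,838.13.
At £256.42/mo: 42 payments (last £189.09); total interest £2,677.31.
Payments saved = 45 − 42 = 3.

3 fewer payments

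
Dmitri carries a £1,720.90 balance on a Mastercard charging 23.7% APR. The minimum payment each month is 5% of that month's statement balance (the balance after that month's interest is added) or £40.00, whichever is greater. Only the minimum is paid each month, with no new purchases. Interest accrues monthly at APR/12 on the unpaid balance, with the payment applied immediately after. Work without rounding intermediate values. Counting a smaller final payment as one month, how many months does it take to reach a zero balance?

50 months

Monthly rate r = 23.7%/12 = 1.975% = 0.01975.
While 5% of the post-interest balance exceeds £40.00, each month B ← (B·(1+r))·(1 − 0.05), i.e. B shrinks by the factor (1+r)·0.95 = 0.96876.
This holds for months 1–25. Entering month 26 the balance is £778.37; 5% of the post-interest balance is now below £40.00, so the flat £40.00 minimum applies from here.
From month 26 a fixed £40.00 at rate r clears £778.37 in 25 more payments. Total: 25 + 25 = 50 months.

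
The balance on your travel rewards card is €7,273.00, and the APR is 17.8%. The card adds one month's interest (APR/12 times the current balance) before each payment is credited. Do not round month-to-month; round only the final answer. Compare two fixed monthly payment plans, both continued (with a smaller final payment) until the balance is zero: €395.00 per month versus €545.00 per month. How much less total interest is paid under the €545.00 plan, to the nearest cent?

€393.43

Monthly rate r = 17.8%/12 = 1.48333% = 0.0148333.
At €395.00/mo: n = ⌈−ln(1 − rB₀/P)/ln(1+r)⌉ = 22 payments (last €263.09); total interest = total paid − €7,273.00 = €1,285.09.
At €545.00/mo: 15 payments (last €534.66); total interest €891.66.
Interest saved = €1,285.09 − €891.66 = €393.43.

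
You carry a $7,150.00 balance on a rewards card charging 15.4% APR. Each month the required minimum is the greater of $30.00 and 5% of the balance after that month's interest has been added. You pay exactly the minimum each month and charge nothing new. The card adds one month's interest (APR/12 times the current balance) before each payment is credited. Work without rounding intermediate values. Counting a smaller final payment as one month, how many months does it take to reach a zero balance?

Monthly rate r = 15.4%/12 = 1.28333% = 0.0128333.
While 5% of the post-interest balance exceeds $30.00, each month B ← (B·(1+r))·(1 − 0.05), i.e. B shrinks by the factor (1+r)·0.95 = 0.96219.
This holds for months 1–65. Entering month 66 the balance is $583.86; 5% of the post-interest balance is now below $30.00, so the flat $30.00 minimum applies from here.
From month 66 a fixed $30.00 at rate r clears $583.86 in 23 more payments. Total: 65 + 23 = 88 months.

88 months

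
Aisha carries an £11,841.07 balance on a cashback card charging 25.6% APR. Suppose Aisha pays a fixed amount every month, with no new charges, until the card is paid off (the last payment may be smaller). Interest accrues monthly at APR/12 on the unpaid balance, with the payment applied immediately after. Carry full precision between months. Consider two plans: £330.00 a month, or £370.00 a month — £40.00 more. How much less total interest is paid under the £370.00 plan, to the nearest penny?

Monthly rate r = 25.6%/12 = 2.13333% = 0.0213333.
At £330.00/mo: n = ⌈−ln(1 − rB₀/P)/ln(1+r)⌉ = 69 payments (last £232.40); total interest = total paid − £11,841.07 = £10,831.33.
At £370.00/mo: 55 payments (last £143.13); total interest £8,282.06.
Interest saved = £10,831.33 − £8,282.06 = £2,549.27.

£2,549.27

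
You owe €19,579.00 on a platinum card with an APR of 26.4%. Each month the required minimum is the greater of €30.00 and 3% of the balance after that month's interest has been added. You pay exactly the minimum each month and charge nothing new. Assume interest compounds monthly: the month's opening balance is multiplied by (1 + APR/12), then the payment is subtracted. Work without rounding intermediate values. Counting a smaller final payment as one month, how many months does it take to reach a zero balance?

Monthly rate r = 26.4%/12 = 2.2% = 0.022.
While 3% of the post-interest balance exceeds €30.00, each month B ← (B·(1+r))·(1 − 0.03), i.e. B shrinks by the factor (1+r)·0.97 = 0.99134.
This holds for months 1–345. Entering month 346 the balance is €974.09; 3% of the post-interest balance is now below €30.00, so the flat €30.00 minimum applies from here.
From month 346 a fixed €30.00 at rate r clears €974.09 in 58 more payments. Total: 345 + 58 = 403 months.

403 months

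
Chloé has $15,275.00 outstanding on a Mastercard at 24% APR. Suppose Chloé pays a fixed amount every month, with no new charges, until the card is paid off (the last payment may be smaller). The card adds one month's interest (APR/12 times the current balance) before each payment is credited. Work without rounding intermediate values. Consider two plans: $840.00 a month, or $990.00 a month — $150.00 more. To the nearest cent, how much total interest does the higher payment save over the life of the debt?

$726.73

Monthly rate r = 24%/12 = 2% = 0.02.
At $840.00/mo: n = ⌈−ln(1 − rB₀/P)/ln(1+r)⌉ = 23 payments (last $697.37); total interest = total paid − $15,275.00 = $3,902.37.
At $990.00/mo: 19 payments (last $630.64); total interest $3,175.64.
Interest saved = $3,902.37 − $3,175.64 = $726.73.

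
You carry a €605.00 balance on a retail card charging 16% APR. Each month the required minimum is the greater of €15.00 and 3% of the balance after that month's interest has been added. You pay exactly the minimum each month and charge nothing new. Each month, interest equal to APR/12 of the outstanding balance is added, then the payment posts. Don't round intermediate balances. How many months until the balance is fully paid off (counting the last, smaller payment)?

Monthly rate r = 16%/12 = 1.33333% = 0.0133333.
While 3% of the post-interest balance exceeds €15.00, each month B ← (B·(1+r))·(1 − 0.03), i.e. B shrinks by the factor (1+r)·0.97 = 0.98293.
This holds for months 1–12. Entering month 13 the balance is €492.09; 3% of the post-interest balance is now below €15.00, so the flat €15.00 minimum applies from here.
From month 13 a fixed €15.00 at rate r clears €492.09 in 44 more payments. Total: 12 + 44 = 56 months.

56 months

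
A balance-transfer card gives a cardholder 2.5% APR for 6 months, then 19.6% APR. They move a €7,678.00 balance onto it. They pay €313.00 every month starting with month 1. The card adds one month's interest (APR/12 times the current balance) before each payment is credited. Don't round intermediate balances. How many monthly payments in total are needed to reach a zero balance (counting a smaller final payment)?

Promo months 1–6 at r₀ = 2.5%/12 = 0.00208333; months 7+ at r₁ = 19.6%/12 = 0.0163333.
After month 6: iterate B ← B·(1+r₀) − €313.00 for 6 months → €5,886.67.
Then at r₁ with €313.00/mo: n₂ = −ln(1 − r₁·B/P)/ln(1+r₁) ≈ 22.65 → 23 more payments.

29 payments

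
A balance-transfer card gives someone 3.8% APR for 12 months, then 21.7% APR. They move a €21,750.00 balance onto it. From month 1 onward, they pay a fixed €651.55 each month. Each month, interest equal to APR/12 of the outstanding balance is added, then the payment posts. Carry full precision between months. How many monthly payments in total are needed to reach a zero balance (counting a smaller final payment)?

Promo months 1–12 at r₀ = 3.8%/12 = 0.00316667; months 13+ at r₁ = 21.7%/12 = 0.0180833.
After month 12: iterate B ← B·(1+r₀) − €651.55 for 12 months → €14,634.83.
Then at r₁ with €651.55/mo: n₂ = −ln(1 − r₁·B/P)/ln(1+r₁) ≈ 29.08 → 30 more payments.

42 payments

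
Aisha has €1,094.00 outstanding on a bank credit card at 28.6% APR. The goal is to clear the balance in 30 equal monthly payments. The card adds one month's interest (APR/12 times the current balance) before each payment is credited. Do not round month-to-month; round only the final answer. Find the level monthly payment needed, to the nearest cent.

€51.46

Monthly rate r = 28.6%/12 = 2.38333% = 0.0238333.
Level-payment amortization: P = B₀·r / (1 − (1+r)^(−n)) = 1094.00·0.0238333 / (1 − 1.02383^(−30)).
Denominator 1 − (1+r)^(−30) = 0.506687577.
P = 26.0737 / 0.506687577 ≈ 51.46.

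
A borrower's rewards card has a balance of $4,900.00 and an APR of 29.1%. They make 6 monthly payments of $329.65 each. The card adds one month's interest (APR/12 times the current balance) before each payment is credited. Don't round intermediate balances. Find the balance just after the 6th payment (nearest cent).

Monthly rate r = 29.1%/12 = 2.425% = 0.02425.
Each month: B ← B·(1+r) − $329.65.
Month 1: interest $118.83; balance after payment $4,689.18.
Month 2: interest $113.71; balance after payment $4,473.24.
Month 3: interest $108.48; balance after payment $4,252.06.
Month 4: interest $103.11; balance after payment $4,025.53.
Month 5: interest $97.62; balance after payment $3,793.50.
Month 6: interest $91.99; balance after payment $3,555.84.

$3,555.84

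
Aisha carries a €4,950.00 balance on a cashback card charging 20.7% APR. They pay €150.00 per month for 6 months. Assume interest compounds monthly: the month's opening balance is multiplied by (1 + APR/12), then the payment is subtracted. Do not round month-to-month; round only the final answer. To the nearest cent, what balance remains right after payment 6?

€4,545.22

Monthly rate r = 20.7%/12 = 1.725% = 0.01725.
Each month: B ← B·(1+r) − €150.00.
Month 1: interest €85.39; balance after payment €4,885.39.
Month 2: interest €84.27; balance after payment €4,819.66.
Month 3: interest €83.14; balance after payment €4,752.80.
Month 4: interest €81.99; balance after payment €4,684.79.
Month 5: interest €80.81; balance after payment €4,615.60.
Month 6: interest €79.62; balance after payment €4,545.22.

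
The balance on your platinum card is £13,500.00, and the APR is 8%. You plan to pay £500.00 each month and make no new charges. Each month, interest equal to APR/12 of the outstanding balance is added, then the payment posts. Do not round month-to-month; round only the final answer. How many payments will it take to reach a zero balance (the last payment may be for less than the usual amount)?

30 payments

Monthly rate r = 8%/12 = 0.666667% = 0.00666667.
Recurrence: B ← B·(1+r) − £500.00.
Month 1: interest £90.00; balance after payment £13,090.00.
Month 2: interest £87.27; balance after payment £12,677.27.
Closed form: n = −ln(1 − rB₀/P)/ln(1+r) = −ln(0.82)/ln(1.00667) ≈ 29.867, so the balance reaches zero during payment 30.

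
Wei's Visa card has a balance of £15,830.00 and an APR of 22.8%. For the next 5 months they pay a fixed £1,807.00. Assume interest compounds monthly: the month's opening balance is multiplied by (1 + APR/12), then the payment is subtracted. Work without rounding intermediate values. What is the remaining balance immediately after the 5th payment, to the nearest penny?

£8,007.18

Monthly rate r = 22.8%/12 = 1.9% = 0.019.
Each month: B ← B·(1+r) − £1,807.00.
Month 1: interest £300.77; balance after payment £14,323.77.
Month 2: interest £272.15; balance after payment £12,788.92.
Month 3: interest £242.99; balance after payment £11,224.91.
Month 4: interest £213.27; balance after payment £9,631.18.
Month 5: interest £182.99; balance after payment £8,007.18.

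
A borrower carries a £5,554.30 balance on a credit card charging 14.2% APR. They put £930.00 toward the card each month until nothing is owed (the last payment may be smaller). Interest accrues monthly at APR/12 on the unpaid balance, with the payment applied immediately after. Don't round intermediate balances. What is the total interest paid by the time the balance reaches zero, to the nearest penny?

Monthly rate r = 14.2%/12 = 1.18333% = 0.0118333.
Payoff takes n = ⌈−ln(1 − rB₀/P)/ln(1+r)⌉ = ⌈6.230⌉ = 7 payments; the last is £215.32.
Total paid = 6·£930.00 + £215.32 = £5,795.32.
Total interest = total paid − principal = £5,795.32 − £5,554.30 = £241.02.

£241.02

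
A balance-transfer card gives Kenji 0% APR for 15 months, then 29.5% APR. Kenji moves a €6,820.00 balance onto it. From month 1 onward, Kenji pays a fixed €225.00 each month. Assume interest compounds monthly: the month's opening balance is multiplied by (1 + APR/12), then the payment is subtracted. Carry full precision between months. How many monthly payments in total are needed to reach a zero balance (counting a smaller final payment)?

35 months

Promo months 1–15 at r₀ = 0%/12 = 0; months 16+ at r₁ = 29.5%/12 = 0.0245833.
After month 15 (no interest yet): B = €6,820.00 − 15·€225.00 = €3,445.00.
Then at r₁ with €225.00/mo: n₂ = −ln(1 − r₁·B/P)/ln(1+r₁) ≈ 19.45 → 20 more payments.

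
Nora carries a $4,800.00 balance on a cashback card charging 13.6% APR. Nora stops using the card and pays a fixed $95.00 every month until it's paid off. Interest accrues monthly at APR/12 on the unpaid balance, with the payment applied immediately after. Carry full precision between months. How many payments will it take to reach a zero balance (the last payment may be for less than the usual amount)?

76 payments

Monthly rate r = 13.6%/12 = 1.13333% = 0.0113333.
Recurrence: B ← B·(1+r) − $95.00.
Month 1: interest $54.40; balance after payment $4,759.40.
Month 2: interest $53.94; balance after payment $4,718.34.
Closed form: n = −ln(1 − rB₀/P)/ln(1+r) = −ln(0.42737)/ln(1.01133) ≈ 75.434, so the balance reaches zero during payment 76.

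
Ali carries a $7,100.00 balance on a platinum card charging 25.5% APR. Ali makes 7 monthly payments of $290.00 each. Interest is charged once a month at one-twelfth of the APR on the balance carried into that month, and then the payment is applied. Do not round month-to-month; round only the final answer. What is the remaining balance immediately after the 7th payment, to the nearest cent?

$6,061.79

Monthly rate r = 25.5%/12 = 2.125% = 0.02125.
Each month: B ← B·(1+r) − $290.00.
Month 1: interest $150.88; balance after payment $6,960.88.
Month 2: interest $147.92; balance after payment $6,818.79.
Month 3: interest $144.90; balance after payment $6,673.69.
Month 4: interest $141.82; balance after payment $6,525.51.
Month 5: interest $138.67; balance after payment $6,374.18.
Month 6: interest $135.45; balance after payment $6,219.63.
Month 7: interest $132.17; balance after payment $6,061.79.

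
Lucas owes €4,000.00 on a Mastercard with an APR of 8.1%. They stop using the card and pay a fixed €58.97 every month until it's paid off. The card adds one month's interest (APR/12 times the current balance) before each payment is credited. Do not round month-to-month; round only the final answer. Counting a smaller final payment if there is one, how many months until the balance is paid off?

Monthly rate r = 8.1%/12 = 0.675% = 0.00675.
Recurrence: B ← B·(1+r) − €58.97.
Month 1: interest €27.00; balance after payment €3,968.03.
Month 2: interest €26.78; balance after payment €3,935.84.
Closed form: n = −ln(1 − rB₀/P)/ln(1+r) = −ln(0.54214)/ln(1.00675) ≈ 91.007, so the balance reaches zero during payment 92.

92 payments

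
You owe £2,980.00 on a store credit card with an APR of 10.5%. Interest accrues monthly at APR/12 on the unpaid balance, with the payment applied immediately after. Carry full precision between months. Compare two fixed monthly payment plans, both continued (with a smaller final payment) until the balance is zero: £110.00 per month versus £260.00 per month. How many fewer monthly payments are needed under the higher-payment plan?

19 fewer payments

Monthly rate r = 10.5%/12 = 0.875% = 0.00875.
At £110.00/mo: n = ⌈−ln(1 − rB₀/P)/ln(1+r)⌉ = 32 payments (last £6.17); total interest = total paid − £2,980.00 = £436.17.
At £260.00/mo: 13 payments (last £34.09); total interest £174.09.
Payments saved = 32 − 13 = 19.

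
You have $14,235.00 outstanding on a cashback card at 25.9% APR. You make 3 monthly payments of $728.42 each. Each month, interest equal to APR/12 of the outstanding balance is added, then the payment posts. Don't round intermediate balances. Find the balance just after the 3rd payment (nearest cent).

Monthly rate r = 25.9%/12 = 2.15833% = 0.0215833.
Each month: B ← B·(1+r) − $728.42.
Month 1: interest $307.24; balance after payment $13,813.82.
Month 2: interest $298.15; balance after payment $13,383.55.
Month 3: interest $288.86; balance after payment $12,943.99.

$12,943.99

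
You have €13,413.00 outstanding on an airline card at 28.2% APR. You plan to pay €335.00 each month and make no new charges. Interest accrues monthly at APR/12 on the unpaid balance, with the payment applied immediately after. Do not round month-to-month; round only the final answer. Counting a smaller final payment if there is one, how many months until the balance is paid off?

122 months

Monthly rate r = 28.2%/12 = 2.35% = 0.0235.
Recurrence: B ← B·(1+r) − €335.00.
Month 1: interest €315.21; balance after payment €13,393.21.
Month 2: interest €314.74; balance after payment €13,372.95.
Closed form: n = −ln(1 − rB₀/P)/ln(1+r) = −ln(0.059088)/ln(1.0235) ≈ 121.780, so the balance reaches zero during payment 122.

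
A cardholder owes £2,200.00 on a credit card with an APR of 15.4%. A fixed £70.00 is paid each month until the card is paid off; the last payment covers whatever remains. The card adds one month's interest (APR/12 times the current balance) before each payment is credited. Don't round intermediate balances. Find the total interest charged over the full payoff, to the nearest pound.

Monthly rate r = 15.4%/12 = 1.28333% = 0.0128333.
Payoff takes n = ⌈−ln(1 − rB₀/P)/ln(1+r)⌉ = ⌈40.496⌉ = 41 payments; the last is £34.86.
Total paid = 40·£70.00 + £34.86 = £2,834.86.
Total interest = total paid − principal = £2,834.86 − £2,200.00 = £634.86.

£635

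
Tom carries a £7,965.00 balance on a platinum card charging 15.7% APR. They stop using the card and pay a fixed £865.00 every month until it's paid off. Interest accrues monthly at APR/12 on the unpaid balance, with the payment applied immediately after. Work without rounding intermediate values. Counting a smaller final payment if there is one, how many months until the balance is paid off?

Monthly rate r = 15.7%/12 = 1.30833% = 0.0130833.
Recurrence: B ← B·(1+r) − £865.00.
Month 1: interest £104.21; balance after payment £7,204.21.
Month 2: interest £94.26; balance after payment £6,433.46.
Closed form: n = −ln(1 − rB₀/P)/ln(1+r) = −ln(0.87953)/ln(1.01308) ≈ 9.876, so the balance reaches zero during payment 10.

10 months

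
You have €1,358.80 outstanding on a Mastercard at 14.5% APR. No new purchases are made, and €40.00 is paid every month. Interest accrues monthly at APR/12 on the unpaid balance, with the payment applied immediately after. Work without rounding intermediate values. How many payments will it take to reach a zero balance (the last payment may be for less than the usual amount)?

Monthly rate r = 14.5%/12 = 1.20833% = 0.0120833.
Recurrence: B ← B·(1+r) − €40.00.
Month 1: interest €16.42; balance after payment €1,335.22.
Month 2: interest €16.13; balance after payment €1,311.35.
Closed form: n = −ln(1 − rB₀/P)/ln(1+r) = −ln(0.58953)/ln(1.01208) ≈ 43.996, so the balance reaches zero during payment 44.

44 months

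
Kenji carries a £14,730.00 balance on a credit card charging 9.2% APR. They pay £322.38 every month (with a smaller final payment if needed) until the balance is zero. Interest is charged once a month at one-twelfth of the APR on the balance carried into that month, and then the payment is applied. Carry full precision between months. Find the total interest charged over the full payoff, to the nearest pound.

Monthly rate r = 9.2%/12 = 0.766667% = 0.00766667.
Payoff takes n = ⌈−ln(1 − rB₀/P)/ln(1+r)⌉ = ⌈56.465⌉ = 57 payments; the last is £150.15.
Total paid = 56·£322.38 + £150.15 = £18,203.43.
Total interest = total paid − principal = £18,203.43 − £14,730.00 = £3,473.43.

£3,473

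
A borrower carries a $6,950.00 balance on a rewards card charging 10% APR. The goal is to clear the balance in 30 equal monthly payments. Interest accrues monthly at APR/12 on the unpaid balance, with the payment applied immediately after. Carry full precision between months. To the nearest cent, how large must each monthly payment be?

Monthly rate r = 10%/12 = 0.833333% = 0.00833333.
Level-payment amortization: P = B₀·r / (1 − (1+r)^(−n)) = 6950.00·0.00833333 / (1 − 1.00833^(−30)).
Denominator 1 − (1+r)^(−30) = 0.220392027.
P = 57.9167 / 0.220392027 ≈ 262.79.

$262.79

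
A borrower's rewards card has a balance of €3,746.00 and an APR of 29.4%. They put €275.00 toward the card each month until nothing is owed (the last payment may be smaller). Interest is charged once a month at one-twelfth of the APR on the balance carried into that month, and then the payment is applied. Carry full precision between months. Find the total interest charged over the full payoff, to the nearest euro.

Monthly rate r = 29.4%/12 = 2.45% = 0.0245.
Payoff takes n = ⌈−ln(1 − rB₀/P)/ln(1+r)⌉ = ⌈16.776⌉ = 17 payments; the last is €214.08.
Total paid = 16·€275.00 + €214.08 = €4,614.08.
Total interest = total paid − principal = €4,614.08 − €3,746.00 = €868.08.

€868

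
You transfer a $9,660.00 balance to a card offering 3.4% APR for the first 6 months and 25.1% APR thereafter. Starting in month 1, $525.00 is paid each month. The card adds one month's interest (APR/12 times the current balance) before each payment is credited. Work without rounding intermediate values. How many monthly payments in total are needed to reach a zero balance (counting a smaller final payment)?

Promo months 1–6 at r₀ = 3.4%/12 = 0.00283333; months 7+ at r₁ = 25.1%/12 = 0.0209167.
After month 6: iterate B ← B·(1+r₀) − $525.00 for 6 months → $6,652.99.
Then at r₁ with $525.00/mo: n₂ = −ln(1 − r₁·B/P)/ln(1+r₁) ≈ 14.88 → 15 more payments.

21 months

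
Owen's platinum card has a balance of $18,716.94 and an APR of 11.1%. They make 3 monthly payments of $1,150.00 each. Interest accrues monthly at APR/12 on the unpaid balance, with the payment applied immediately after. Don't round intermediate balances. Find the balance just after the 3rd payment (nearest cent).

$15,759.14

Monthly rate r = 11.1%/12 = 0.925% = 0.00925.
Each month: B ← B·(1+r) − $1,150.00.
Month 1: interest $173.13; balance after payment $17,740.07.
Month 2: interest $164.10; balance after payment $16,754.17.
Month 3: interest $154.98; balance after payment $15,759.14.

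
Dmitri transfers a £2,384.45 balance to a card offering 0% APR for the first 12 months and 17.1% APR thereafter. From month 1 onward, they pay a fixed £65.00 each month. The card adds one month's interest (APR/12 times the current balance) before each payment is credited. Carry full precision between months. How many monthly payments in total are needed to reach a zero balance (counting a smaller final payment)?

Promo months 1–12 at r₀ = 0%/12 = 0; months 13+ at r₁ = 17.1%/12 = 0.01425.
After month 12 (no interest yet): B = £2,384.45 − 12·£65.00 = £1,604.45.
Then at r₁ with £65.00/mo: n₂ = −ln(1 − r₁·B/P)/ln(1+r₁) ≈ 30.64 → 31 more payments.

43 payments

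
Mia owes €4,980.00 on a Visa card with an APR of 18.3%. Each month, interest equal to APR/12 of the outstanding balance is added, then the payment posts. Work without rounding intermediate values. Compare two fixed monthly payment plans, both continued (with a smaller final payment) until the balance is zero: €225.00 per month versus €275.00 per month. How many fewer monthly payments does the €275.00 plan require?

6 fewer payments

Monthly rate r = 18.3%/12 = 1.525% = 0.01525.
At €225.00/mo: n = ⌈−ln(1 − rB₀/P)/ln(1+r)⌉ = 28 payments (last €47.01); total interest = total paid − €4,980.00 = €1,142.01.
At €275.00/mo: 22 payments (last €97.82); total interest €892.82.
Payments saved = 28 − 22 = 6.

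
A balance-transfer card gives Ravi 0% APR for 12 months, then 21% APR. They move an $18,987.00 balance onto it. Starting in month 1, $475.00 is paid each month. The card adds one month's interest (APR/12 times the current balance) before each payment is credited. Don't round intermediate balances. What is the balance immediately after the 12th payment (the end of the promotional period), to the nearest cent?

Promo months 1–12 at r₀ = 0%/12 = 0; months 13+ at r₁ = 21%/12 = 0.0175.
After month 12 (no interest yet): B = $18,987.00 − 12·$475.00 = $13,287.00.

$13,287.00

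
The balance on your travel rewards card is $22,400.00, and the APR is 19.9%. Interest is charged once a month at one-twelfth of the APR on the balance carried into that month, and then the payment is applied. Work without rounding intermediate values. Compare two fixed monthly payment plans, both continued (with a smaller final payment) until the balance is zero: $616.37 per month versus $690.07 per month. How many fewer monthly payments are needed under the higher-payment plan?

Monthly rate r = 19.9%/12 = 1.65833% = 0.0165833.
At $616.37/mo: n = ⌈−ln(1 − rB₀/P)/ln(1+r)⌉ = 57 payments (last $72.98); total interest = total paid − $22,400.00 = $12,189.70.
At $690.07/mo: 47 payments (last $682.65); total interest $10,025.87.
Payments saved = 57 − 47 = 10.

10 fewer payments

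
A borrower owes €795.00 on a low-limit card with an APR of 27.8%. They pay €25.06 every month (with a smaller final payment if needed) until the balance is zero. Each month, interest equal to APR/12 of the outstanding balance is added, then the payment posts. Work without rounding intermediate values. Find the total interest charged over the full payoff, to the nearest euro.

Monthly rate r = 27.8%/12 = 2.31667% = 0.0231667.
Payoff takes n = ⌈−ln(1 − rB₀/P)/ln(1+r)⌉ = ⌈57.976⌉ = 58 payments; the last is €24.46.
Total paid = 57·€25.06 + €24.46 = €1,452.88.
Total interest = total paid − principal = €1,452.88 − €795.00 = €657.88.

€658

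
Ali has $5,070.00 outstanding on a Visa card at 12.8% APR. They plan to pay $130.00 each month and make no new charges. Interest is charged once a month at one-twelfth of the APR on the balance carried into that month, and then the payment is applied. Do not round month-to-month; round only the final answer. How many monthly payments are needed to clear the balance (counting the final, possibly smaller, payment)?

51 months

Monthly rate r = 12.8%/12 = 1.06667% = 0.0106667.
Recurrence: B ← B·(1+r) − $130.00.
Month 1: interest $54.08; balance after payment $4,994.08.
Month 2: interest $53.27; balance after payment $4,917.35.
Closed form: n = −ln(1 − rB₀/P)/ln(1+r) = −ln(0.584)/ln(1.01067) ≈ 50.692, so the balance reaches zero during payment 51.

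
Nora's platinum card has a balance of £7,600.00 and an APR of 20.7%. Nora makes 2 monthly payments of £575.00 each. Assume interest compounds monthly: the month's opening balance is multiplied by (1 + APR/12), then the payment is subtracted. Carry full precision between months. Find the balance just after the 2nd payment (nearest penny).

£6,704.54

Monthly rate r = 20.7%/12 = 1.725% = 0.01725.
Each month: B ← B·(1+r) − £575.00.
Month 1: interest £131.10; balance after payment £7,156.10.
Month 2: interest £123.44; balance after payment £6,704.54.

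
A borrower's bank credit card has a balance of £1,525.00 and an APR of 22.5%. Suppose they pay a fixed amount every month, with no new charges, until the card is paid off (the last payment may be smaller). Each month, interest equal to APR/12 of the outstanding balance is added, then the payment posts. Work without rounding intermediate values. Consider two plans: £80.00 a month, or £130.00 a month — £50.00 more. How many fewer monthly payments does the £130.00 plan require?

10 fewer payments

Monthly rate r = 22.5%/12 = 1.875% = 0.01875.
At £80.00/mo: n = ⌈−ln(1 − rB₀/P)/ln(1+r)⌉ = 24 payments (last £64.76); total interest = total paid − £1,525.00 = £379.76.
At £130.00/mo: 14 payments (last £48.62); total interest £213.62.
Payments saved = 24 − 14 = 10.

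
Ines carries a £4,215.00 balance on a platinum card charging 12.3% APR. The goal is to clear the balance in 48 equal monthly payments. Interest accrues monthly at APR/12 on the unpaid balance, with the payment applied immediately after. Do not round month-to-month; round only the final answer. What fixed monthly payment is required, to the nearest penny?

£111.62

Monthly rate r = 12.3%/12 = 1.025% = 0.01025.
Level-payment amortization: P = B₀·r / (1 − (1+r)^(−n)) = 4215.00·0.01025 / (1 − 1.01025^(−48)).
Denominator 1 − (1+r)^(−48) = 0.387064518.
P = 43.2037 / 0.387064518 ≈ 111.62.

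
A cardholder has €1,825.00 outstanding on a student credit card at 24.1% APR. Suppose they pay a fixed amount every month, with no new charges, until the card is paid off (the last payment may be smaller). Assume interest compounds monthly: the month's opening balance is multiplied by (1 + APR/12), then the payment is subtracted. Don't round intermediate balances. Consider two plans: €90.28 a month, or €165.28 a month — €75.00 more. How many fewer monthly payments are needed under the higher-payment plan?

Monthly rate r = 24.1%/12 = 2.00833% = 0.0200833.
At €90.28/mo: n = ⌈−ln(1 − rB₀/P)/ln(1+r)⌉ = 27 payments (last €17.64); total interest = total paid − €1,825.00 = €539.92.
At €165.28/mo: 13 payments (last €101.01); total interest €259.37.
Payments saved = 27 − 13 = 14.

14 fewer payments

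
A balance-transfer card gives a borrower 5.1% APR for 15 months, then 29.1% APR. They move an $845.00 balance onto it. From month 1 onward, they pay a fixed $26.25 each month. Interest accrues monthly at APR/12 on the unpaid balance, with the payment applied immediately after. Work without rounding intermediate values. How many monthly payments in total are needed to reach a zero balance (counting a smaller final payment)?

Promo months 1–15 at r₀ = 5.1%/12 = 0.00425; months 16+ at r₁ = 29.1%/12 = 0.02425.
After month 15: iterate B ← B·(1+r₀) − $26.25 for 15 months → $494.82.
Then at r₁ with $26.25/mo: n₂ = −ln(1 − r₁·B/P)/ln(1+r₁) ≈ 25.49 → 26 more payments.

41 months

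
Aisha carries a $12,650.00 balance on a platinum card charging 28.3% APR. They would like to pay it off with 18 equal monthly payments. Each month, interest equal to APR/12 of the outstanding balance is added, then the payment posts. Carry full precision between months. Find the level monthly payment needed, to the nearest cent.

$870.60

Monthly rate r = 28.3%/12 = 2.35833% = 0.0235833.
Level-payment amortization: P = B₀·r / (1 − (1+r)^(−n)) = 12650.00·0.0235833 / (1 − 1.02358^(−18)).
Denominator 1 − (1+r)^(−18) = 0.342671753.
P = 298.329 / 0.342671753 ≈ 870.60.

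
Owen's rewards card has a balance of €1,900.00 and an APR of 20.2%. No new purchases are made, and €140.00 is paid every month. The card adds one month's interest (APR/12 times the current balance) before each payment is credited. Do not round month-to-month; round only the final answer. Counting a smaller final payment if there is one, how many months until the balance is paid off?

16 payments

Monthly rate r = 20.2%/12 = 1.68333% = 0.0168333.
Recurrence: B ← B·(1+r) − €140.00.
Month 1: interest €31.98; balance after payment €1,791.98.
Month 2: interest €30.17; balance after payment €1,682.15.
Closed form: n = −ln(1 − rB₀/P)/ln(1+r) = −ln(0.77155)/ln(1.01683) ≈ 15.537, so the balance reaches zero during payment 16.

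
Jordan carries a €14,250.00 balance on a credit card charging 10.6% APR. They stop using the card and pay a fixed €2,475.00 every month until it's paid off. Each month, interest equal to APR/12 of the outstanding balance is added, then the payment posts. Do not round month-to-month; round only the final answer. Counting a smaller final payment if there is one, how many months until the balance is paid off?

Monthly rate r = 10.6%/12 = 0.883333% = 0.00883333.
Recurrence: B ← B·(1+r) − €2,475.00.
Month 1: interest €125.88; balance after payment €11,900.88.
Month 2: interest €105.12; balance after payment €9,531.00.
Month 3: interest €84.19; balance after payment €7,140.19.
Month 4: interest €63.07; balance after payment €4,728.26.
Month 5: interest €41.77; balance after payment €2,295.03.
Month 6: interest €20.27; balance after payment €0.00.

6 payments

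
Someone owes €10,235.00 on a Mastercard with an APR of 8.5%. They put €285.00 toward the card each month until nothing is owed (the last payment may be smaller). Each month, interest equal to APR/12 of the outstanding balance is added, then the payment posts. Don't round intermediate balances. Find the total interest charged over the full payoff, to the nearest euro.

€1,618

Monthly rate r = 8.5%/12 = 0.708333% = 0.00708333.
Payoff takes n = ⌈−ln(1 − rB₀/P)/ln(1+r)⌉ = ⌈41.587⌉ = 42 payments; the last is €167.59.
Total paid = 41·€285.00 + €167.59 = €11,852.59.
Total interest = total paid − principal = €11,852.59 − €10,235.00 = €1,617.59.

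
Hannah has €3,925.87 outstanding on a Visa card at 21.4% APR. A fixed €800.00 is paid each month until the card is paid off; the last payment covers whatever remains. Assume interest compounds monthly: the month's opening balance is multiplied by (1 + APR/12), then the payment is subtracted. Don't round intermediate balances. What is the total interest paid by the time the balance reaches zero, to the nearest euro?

€220

Monthly rate r = 21.4%/12 = 1.78333% = 0.0178333.
Payoff takes n = ⌈−ln(1 − rB₀/P)/ln(1+r)⌉ = ⌈5.181⌉ = 6 payments; the last is €145.96.
Total paid = 5·€800.00 + €145.96 = €4,145.96.
Total interest = total paid − principal = €4,145.96 − €3,925.87 = €220.09.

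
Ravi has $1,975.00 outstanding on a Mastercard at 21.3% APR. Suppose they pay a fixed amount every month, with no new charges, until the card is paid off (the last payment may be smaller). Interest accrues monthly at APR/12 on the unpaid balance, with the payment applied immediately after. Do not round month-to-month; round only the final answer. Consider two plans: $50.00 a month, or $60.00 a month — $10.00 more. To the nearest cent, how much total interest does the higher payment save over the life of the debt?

Monthly rate r = 21.3%/12 = 1.775% = 0.01775.
At $50.00/mo: n = ⌈−ln(1 − rB₀/P)/ln(1+r)⌉ = 69 payments (last $32.26); total interest = total paid − $1,975.00 = $1,457.26.
At $60.00/mo: 50 payments (last $53.25); total interest $1,018.25.
Interest saved = $1,457.26 − $1,018.25 = $439.01.

$439.01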